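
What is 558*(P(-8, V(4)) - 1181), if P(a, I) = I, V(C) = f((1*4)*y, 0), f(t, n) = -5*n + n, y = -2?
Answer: -658998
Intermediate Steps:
f(t, n) = -4*n
V(C) = 0 (V(C) = -4*0 = 0)
558*(P(-8, V(4)) - 1181) = 558*(0 - 1181) = 558*(-1181) = -658998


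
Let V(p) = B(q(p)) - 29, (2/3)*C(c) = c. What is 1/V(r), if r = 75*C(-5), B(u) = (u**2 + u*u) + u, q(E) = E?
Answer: 1/632221 ≈ 1.5817e-6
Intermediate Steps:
C(c) = 3*c/2
B(u) = u + 2*u**2 (B(u) = (u**2 + u**2) + u = 2*u**2 + u = u + 2*u**2)
r = -1125/2 (r = 75*((3/2)*(-5)) = 75*(-15/2) = -1125/2 ≈ -562.50)
V(p) = -29 + p*(1 + 2*p) (V(p) = p*(1 + 2*p) - 29 = -29 + p*(1 + 2*p))
1/V(r) = 1/(-29 - 1125*(1 + 2*(-1125/2))/2) = 1/(-29 - 1125*(1 - 1125)/2) = 1/(-29 - 1125/2*(-1124)) = 1/(-29 + 632250) = 1/632221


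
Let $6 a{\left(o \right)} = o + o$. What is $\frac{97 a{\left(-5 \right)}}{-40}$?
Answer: $\frac{97}{24} \approx 4.0417$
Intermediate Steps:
$a{\left(o \right)} = \frac{o}{3}$ ($a{\left(o \right)} = \frac{o + o}{6} = \frac{2 o}{6} = \frac{o}{3}$)
$\frac{97 a{\left(-5 \right)}}{-40} = \frac{97 \cdot \frac{1}{3} \left(-5\right)}{-40} = 97 \left(- \frac{5}{3}\right) \left(- \frac{1}{40}\right) = \left(- \frac{485}{3}\right) \left(- \frac{1}{40}\right) = \frac{97}{24}$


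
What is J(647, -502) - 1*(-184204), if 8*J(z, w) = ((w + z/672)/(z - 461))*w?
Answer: 92180616419/499968 ≈ 1.8437e+5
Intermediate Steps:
J(z, w) = w*(w + z/672)/(8*(-461 + z)) (J(z, w) = (((w + z/672)/(z - 461))*w)/8 = (((w + z*(1/672))/(-461 + z))*w)/8 = (((w + z/672)/(-461 + z))*w)/8 = (w*(w + z/672)/(-461 + z))/8 = w*(w + z/672)/(8*(-461 + z)))
J(647, -502) - 1*(-184204) = (1/5376)*(-502)*(647 + 672*(-502))/(-461 + 647) - 1*(-184204) = (1/5376)*(-502)*(647 - 337344)/186 + 184204 = (1/5376)*(-502)*(1/186)*(-336697) + 184204 = 84510947/499968 + 184204 = 92180616419/499968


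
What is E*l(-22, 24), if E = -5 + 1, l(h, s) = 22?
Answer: -88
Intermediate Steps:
E = -4
E*l(-22, 24) = -4*22 = -88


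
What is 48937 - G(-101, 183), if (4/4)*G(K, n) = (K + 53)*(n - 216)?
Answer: 47353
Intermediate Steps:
G(K, n) = (-216 + n)*(53 + K) (G(K, n) = (K + 53)*(n - 216) = (53 + K)*(-216 + n) = (-216 + n)*(53 + K))
48937 - G(-101, 183) = 48937 - (-11448 - 216*(-101) + 53*183 - 101*183) = 48937 - (-11448 + 21816 + 9699 - 18483) = 48937 - 1*1584 = 48937 - 1584 = 47353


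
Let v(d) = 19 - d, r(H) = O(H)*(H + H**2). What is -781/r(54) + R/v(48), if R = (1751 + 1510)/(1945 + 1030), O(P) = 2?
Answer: -1577293/9317700 ≈ -0.16928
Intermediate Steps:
r(H) = 2*H + 2*H**2 (r(H) = 2*(H + H**2) = 2*H + 2*H**2)
R = 3261/2975 ≈ 1.0961
-781/r(54) + R/v(48) = -781*1/(108*(1 + 54)) + 3261/(2975*(19 - 1*48)) = -781/(2*54*55) + 3261/(2975*(19 - 48)) = -781/5940 + (3261/2975)/(-29) = -781*1/5940 + (3261/2975)*(-1/29) = -71/540 - 3261/86275 = -1577293/9317700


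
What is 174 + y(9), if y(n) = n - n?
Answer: 174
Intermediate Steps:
y(n) = 0
174 + y(9) = 174 + 0 = 174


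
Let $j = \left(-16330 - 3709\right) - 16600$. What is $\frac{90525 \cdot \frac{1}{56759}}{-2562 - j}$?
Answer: $\frac{30175}{644725481} \approx 4.6803 \cdot 10^{-5}$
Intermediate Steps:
$j = -36639$ ($j = -20039 - 16600 = -36639$)
$\frac{90525 \cdot \frac{1}{56759}}{-2562 - j} = \frac{90525 \cdot \frac{1}{56759}}{-2562 - -36639} = \frac{90525 \cdot \frac{1}{56759}}{-2562 + 36639} = \frac{90525}{56759 \cdot 34077} = \frac{90525}{56759} \cdot \frac{1}{34077} = \frac{30175}{644725481}$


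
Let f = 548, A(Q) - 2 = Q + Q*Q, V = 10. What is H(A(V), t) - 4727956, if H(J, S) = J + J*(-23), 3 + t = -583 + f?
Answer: -4730420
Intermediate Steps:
A(Q) = 2 + Q + Q² (A(Q) = 2 + (Q + Q*Q) = 2 + (Q + Q²) = 2 + Q + Q²)
t = -38 (t = -3 + (-583 + 548) = -3 - 35 = -38)
H(J, S) = -22*J (H(J, S) = J - 23*J = -22*J)
H(A(V), t) - 4727956 = -22*(2 + 10 + 10²) - 4727956 = -22*(2 + 10 + 100) - 4727956 = -22*112 - 4727956 = -2464 - 4727956 = -4730420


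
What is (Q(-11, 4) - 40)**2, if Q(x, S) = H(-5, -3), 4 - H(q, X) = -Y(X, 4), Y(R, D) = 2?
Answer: 1156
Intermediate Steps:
H(q, X) = 6 (H(q, X) = 4 - (-1)*2 = 4 - 1*(-2) = 4 + 2 = 6)
Q(x, S) = 6
(Q(-11, 4) - 40)**2 = (6 - 40)**2 = (-34)**2 = 1156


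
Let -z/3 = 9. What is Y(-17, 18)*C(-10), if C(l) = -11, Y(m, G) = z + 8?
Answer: 209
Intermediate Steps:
z = -27 (z = -3*9 = -27)
Y(m, G) = -19 (Y(m, G) = -27 + 8 = -19)
Y(-17, 18)*C(-10) = -19*(-11) = 209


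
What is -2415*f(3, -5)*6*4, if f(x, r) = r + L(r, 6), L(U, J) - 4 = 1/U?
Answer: 69552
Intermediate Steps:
L(U, J) = 4 + 1/U
f(x, r) = 4 + r + 1/r (f(x, r) = r + (4 + 1/r) = 4 + r + 1/r)
-2415*f(3, -5)*6*4 = -2415*(4 - 5 + 1/(-5))*6*4 = -2415*(4 - 5 - 1/5)*6*4 = -2415*(-6/5*6)*4 = -(-17388)*4 = -2415*(-144/5) = 69552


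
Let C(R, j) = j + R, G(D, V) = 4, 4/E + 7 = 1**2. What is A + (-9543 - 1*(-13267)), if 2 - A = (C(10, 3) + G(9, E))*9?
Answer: 3573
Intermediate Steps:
E = -2/3 (E = 4/(-7 + 1**2) = 4/(-7 + 1) = 4/(-6) = 4*(-1/6) = -2/3 ≈ -0.66667)
C(R, j) = R + j
A = -151 (A = 2 - ((10 + 3) + 4)*9 = 2 - (13 + 4)*9 = 2 - 17*9 = 2 - 1*153 = 2 - 153 = -151)
A + (-9543 - 1*(-13267)) = -151 + (-9543 - 1*(-13267)) = -151 + (-9543 + 13267) = -151 + 3724 = 3573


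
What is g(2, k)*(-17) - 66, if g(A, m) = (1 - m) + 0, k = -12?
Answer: -287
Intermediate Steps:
g(A, m) = 1 - m
g(2, k)*(-17) - 66 = (1 - 1*(-12))*(-17) - 66 = (1 + 12)*(-17) - 66 = 13*(-17) - 66 = -221 - 66 = -287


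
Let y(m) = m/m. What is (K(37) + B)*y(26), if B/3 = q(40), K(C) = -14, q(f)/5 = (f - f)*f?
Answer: -14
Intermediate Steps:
q(f) = 0 (q(f) = 5*((f - f)*f) = 5*(0*f) = 5*0 = 0)
y(m) = 1
B = 0 (B = 3*0 = 0)
(K(37) + B)*y(26) = (-14 + 0)*1 = -14*1 = -14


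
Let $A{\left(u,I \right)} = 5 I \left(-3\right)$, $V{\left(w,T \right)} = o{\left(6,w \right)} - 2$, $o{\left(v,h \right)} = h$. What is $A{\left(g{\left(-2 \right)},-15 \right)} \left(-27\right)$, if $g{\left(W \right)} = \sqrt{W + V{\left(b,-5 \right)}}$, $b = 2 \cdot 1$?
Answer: $-6075$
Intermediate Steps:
$b = 2$
$V{\left(w,T \right)} = -2 + w$ ($V{\left(w,T \right)} = w - 2 = -2 + w$)
$g{\left(W \right)} = \sqrt{W}$ ($g{\left(W \right)} = \sqrt{W + \left(-2 + 2\right)} = \sqrt{W + 0} = \sqrt{W}$)
$A{\left(u,I \right)} = - 15 I$
$A{\left(g{\left(-2 \right)},-15 \right)} \left(-27\right) = \left(-15\right) \left(-15\right) \left(-27\right) = 225 \left(-27\right) = -6075$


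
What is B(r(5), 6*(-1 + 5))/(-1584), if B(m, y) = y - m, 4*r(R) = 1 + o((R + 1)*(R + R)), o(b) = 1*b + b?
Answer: 25/6336 ≈ 0.0039457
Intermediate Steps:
o(b) = 2*b (o(b) = b + b = 2*b)
r(R) = ¼ + R*(1 + R) (r(R) = (1 + 2*((R + 1)*(R + R)))/4 = (1 + 2*((1 + R)*(2*R)))/4 = (1 + 2*(2*R*(1 + R)))/4 = (1 + 4*R*(1 + R))/4 = ¼ + R*(1 + R))
B(r(5), 6*(-1 + 5))/(-1584) = (6*(-1 + 5) - (¼ + 5 + 5²))/(-1584) = (6*4 - (¼ + 5 + 25))*(-1/1584) = (24 - 1*121/4)*(-1/1584) = (24 - 121/4)*(-1/1584) = -25/4*(-1/1584) = 25/6336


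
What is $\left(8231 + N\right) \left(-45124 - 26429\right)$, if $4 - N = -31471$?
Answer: $-2841083418$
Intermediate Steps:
$N = 31475$ ($N = 4 - -31471 = 4 + 31471 = 31475$)
$\left(8231 + N\right) \left(-45124 - 26429\right) = \left(8231 + 31475\right) \left(-45124 - 26429\right) = 39706 \left(-71553\right) = -2841083418$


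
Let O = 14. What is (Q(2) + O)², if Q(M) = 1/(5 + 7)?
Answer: 28561/144 ≈ 198.34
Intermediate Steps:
Q(M) = 1/12
(Q(2) + O)² = (1/12 + 14)² = (169/12)² = 28561/144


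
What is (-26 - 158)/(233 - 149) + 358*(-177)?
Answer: -1330732/21 ≈ -63368.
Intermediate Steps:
(-26 - 158)/(233 - 149) + 358*(-177) = -184/84 - 63366 = -184*1/84 - 63366 = -46/21 - 63366 = -1330732/21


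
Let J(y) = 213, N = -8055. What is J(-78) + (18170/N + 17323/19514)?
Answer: 6653085979/31437054 ≈ 211.63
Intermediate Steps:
J(-78) + (18170/N + 17323/19514) = 213 + (18170/(-8055) + 17323/19514) = 213 + (18170*(-1/8055) + 17323*(1/19514)) = 213 + (-3634/1611 + 17323/19514) = 213 - 43006523/31437054 = 6653085979/31437054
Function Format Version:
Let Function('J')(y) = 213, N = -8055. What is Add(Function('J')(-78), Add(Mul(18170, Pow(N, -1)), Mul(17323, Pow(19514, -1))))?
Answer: Rational(6653085979, 31437054) ≈ 211.63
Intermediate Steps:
Add(Function('J')(-78), Add(Mul(18170, Pow(N, -1)), Mul(17323, Pow(19514, -1)))) = Add(213, Add(Mul(18170, Pow(-8055, -1)), Mul(17323, Pow(19514, -1)))) = Add(213, Add(Mul(18170, Rational(-1, 8055)), Mul(17323, Rational(1, 19514)))) = Add(213, Add(Rational(-3634, 1611), Rational(17323, 19514))) = Add(213, Rational(-43006523, 31437054)) = Rational(6653085979, 31437054)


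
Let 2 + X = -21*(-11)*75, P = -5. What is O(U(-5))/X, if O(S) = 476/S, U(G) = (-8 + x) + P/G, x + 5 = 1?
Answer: -28/11209 ≈ -0.0024980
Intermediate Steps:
x = -4 (x = -5 + 1 = -4)
X = 17323 (X = -2 - 21*(-11)*75 = -2 + 231*75 = -2 + 17325 = 17323)
U(G) = -12 - 5/G (U(G) = (-8 - 4) - 5/G = -12 - 5/G)
O(U(-5))/X = (476/(-12 - 5/(-5)))/17323 = (476/(-12 - 5*(-1/5)))*(1/17323) = (476/(-12 + 1))*(1/17323) = (476/(-11))*(1/17323) = (476*(-1/11))*(1/17323) = -476/11*1/17323 = -28/11209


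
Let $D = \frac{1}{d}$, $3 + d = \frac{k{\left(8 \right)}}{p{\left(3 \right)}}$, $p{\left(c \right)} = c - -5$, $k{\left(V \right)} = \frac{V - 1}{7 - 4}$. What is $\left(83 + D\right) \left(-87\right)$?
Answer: $- \frac{467277}{65} \approx -7188.9$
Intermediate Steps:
$k{\left(V \right)} = - \frac{1}{3} + \frac{V}{3}$ ($k{\left(V \right)} = \frac{-1 + V}{3} = \left(-1 + V\right) \frac{1}{3} = - \frac{1}{3} + \frac{V}{3}$)
$p{\left(c \right)} = 5 + c$ ($p{\left(c \right)} = c + 5 = 5 + c$)
$d = - \frac{65}{24}$ ($d = -3 + \frac{- \frac{1}{3} + \frac{1}{3} \cdot 8}{5 + 3} = -3 + \frac{- \frac{1}{3} + \frac{8}{3}}{8} = -3 + \frac{7}{3} \cdot \frac{1}{8} = -3 + \frac{7}{24} = - \frac{65}{24} \approx -2.7083$)
$D = - \frac{24}{65}$ ($D = \frac{1}{- \frac{65}{24}} = - \frac{24}{65} \approx -0.36923$)
$\left(83 + D\right) \left(-87\right) = \left(83 - \frac{24}{65}\right) \left(-87\right) = \frac{5371}{65} \left(-87\right) = - \frac{467277}{65}$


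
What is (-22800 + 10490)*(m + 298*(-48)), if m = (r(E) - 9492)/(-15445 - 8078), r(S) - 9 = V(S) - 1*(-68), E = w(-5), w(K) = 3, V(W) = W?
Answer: 4141866669800/23523 ≈ 1.7608e+8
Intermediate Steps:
E = 3
r(S) = 77 + S (r(S) = 9 + (S - 1*(-68)) = 9 + (S + 68) = 9 + (68 + S) = 77 + S)
m = 9412/23523 (m = ((77 + 3) - 9492)/(-15445 - 8078) = (80 - 9492)/(-23523) = -9412*(-1/23523) = 9412/23523 ≈ 0.40012)
(-22800 + 10490)*(m + 298*(-48)) = (-22800 + 10490)*(9412/23523 + 298*(-48)) = -12310*(9412/23523 - 14304) = -12310*(-336463580/23523) = 4141866669800/23523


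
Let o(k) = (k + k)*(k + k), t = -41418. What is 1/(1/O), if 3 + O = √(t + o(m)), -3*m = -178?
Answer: -3 + I*√246026/3 ≈ -3.0 + 165.34*I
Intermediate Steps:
m = 178/3 (m = -⅓*(-178) = 178/3 ≈ 59.333)
o(k) = 4*k² (o(k) = (2*k)*(2*k) = 4*k²)
O = -3 + I*√246026/3 (O = -3 + √(-41418 + 4*(178/3)²) = -3 + √(-41418 + 4*(31684/9)) = -3 + √(-41418 + 126736/9) = -3 + √(-246026/9) = -3 + I*√246026/3 ≈ -3.0 + 165.34*I)
1/(1/O) = 1/(1/(-3 + I*√246026/3)) = -3 + I*√246026/3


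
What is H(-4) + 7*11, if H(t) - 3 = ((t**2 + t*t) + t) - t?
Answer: 112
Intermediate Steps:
H(t) = 3 + 2*t**2 (H(t) = 3 + (((t**2 + t*t) + t) - t) = 3 + (((t**2 + t**2) + t) - t) = 3 + ((2*t**2 + t) - t) = 3 + ((t + 2*t**2) - t) = 3 + 2*t**2)
H(-4) + 7*11 = (3 + 2*(-4)**2) + 7*11 = (3 + 2*16) + 77 = (3 + 32) + 77 = 35 + 77 = 112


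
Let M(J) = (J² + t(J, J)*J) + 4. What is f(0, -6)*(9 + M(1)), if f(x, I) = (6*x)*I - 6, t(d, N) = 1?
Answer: -90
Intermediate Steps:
f(x, I) = -6 + 6*I*x (f(x, I) = 6*I*x - 6 = -6 + 6*I*x)
M(J) = 4 + J + J² (M(J) = (J² + 1*J) + 4 = (J² + J) + 4 = (J + J²) + 4 = 4 + J + J²)
f(0, -6)*(9 + M(1)) = (-6 + 6*(-6)*0)*(9 + (4 + 1 + 1²)) = (-6 + 0)*(9 + (4 + 1 + 1)) = -6*(9 + 6) = -6*15 = -90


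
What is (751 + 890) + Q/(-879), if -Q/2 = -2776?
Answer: 1436887/879 ≈ 1634.7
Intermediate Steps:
Q = 5552 (Q = -2*(-2776) = 5552)
(751 + 890) + Q/(-879) = (751 + 890) + 5552/(-879) = 1641 + 5552*(-1/879) = 1641 - 5552/879 = 1436887/879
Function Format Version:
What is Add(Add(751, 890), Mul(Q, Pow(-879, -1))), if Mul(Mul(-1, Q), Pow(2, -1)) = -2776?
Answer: Rational(1436887, 879) ≈ 1634.7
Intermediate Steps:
Q = 5552 (Q = Mul(-2, -2776) = 5552)
Add(Add(751, 890), Mul(Q, Pow(-879, -1))) = Add(Add(751, 890), Mul(5552, Pow(-879, -1))) = Add(1641, Mul(5552, Rational(-1, 879))) = Add(1641, Rational(-5552, 879)) = Rational(1436887, 879)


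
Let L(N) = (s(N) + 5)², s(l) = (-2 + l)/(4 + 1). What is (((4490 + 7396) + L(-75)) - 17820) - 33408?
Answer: -980846/25 ≈ -39234.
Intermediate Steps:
s(l) = -⅖ + l/5 (s(l) = (-2 + l)/5 = (-2 + l)*(⅕) = -⅖ + l/5)
L(N) = (23/5 + N/5)² (L(N) = ((-⅖ + N/5) + 5)² = (23/5 + N/5)²)
(((4490 + 7396) + L(-75)) - 17820) - 33408 = (((4490 + 7396) + (23 - 75)²/25) - 17820) - 33408 = ((11886 + (1/25)*(-52)²) - 17820) - 33408 = ((11886 + (1/25)*2704) - 17820) - 33408 = ((11886 + 2704/25) - 17820) - 33408 = (299854/25 - 17820) - 33408 = -145646/25 - 33408 = -980846/25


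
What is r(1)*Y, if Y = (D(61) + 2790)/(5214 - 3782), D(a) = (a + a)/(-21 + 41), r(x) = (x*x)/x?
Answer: 27961/14320 ≈ 1.9526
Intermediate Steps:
r(x) = x (r(x) = x**2/x = x)
D(a) = a/10 (D(a) = (2*a)/20 = (2*a)*(1/20) = a/10)
Y = 27961/14320 (Y = ((1/10)*61 + 2790)/(5214 - 3782) = (61/10 + 2790)/1432 = (27961/10)*(1/1432) = 27961/14320 ≈ 1.9526)
r(1)*Y = 1*(27961/14320) = 27961/14320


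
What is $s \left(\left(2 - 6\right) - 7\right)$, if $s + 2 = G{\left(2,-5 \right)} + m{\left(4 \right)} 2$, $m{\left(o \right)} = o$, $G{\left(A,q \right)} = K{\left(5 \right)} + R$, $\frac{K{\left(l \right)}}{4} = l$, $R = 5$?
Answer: $-341$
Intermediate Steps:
$K{\left(l \right)} = 4 l$
$G{\left(A,q \right)} = 25$ ($G{\left(A,q \right)} = 4 \cdot 5 + 5 = 20 + 5 = 25$)
$s = 31$ ($s = -2 + \left(25 + 4 \cdot 2\right) = -2 + \left(25 + 8\right) = -2 + 33 = 31$)
$s \left(\left(2 - 6\right) - 7\right) = 31 \left(\left(2 - 6\right) - 7\right) = 31 \left(-4 - 7\right) = 31 \left(-11\right) = -341$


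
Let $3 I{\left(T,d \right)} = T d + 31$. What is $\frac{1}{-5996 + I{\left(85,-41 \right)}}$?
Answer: $- \frac{3}{21442} \approx -0.00013991$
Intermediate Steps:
$I{\left(T,d \right)} = \frac{31}{3} + \frac{T d}{3}$ ($I{\left(T,d \right)} = \frac{T d + 31}{3} = \frac{31 + T d}{3} = \frac{31}{3} + \frac{T d}{3}$)
$\frac{1}{-5996 + I{\left(85,-41 \right)}} = \frac{1}{-5996 + \left(\frac{31}{3} + \frac{1}{3} \cdot 85 \left(-41\right)\right)} = \frac{1}{-5996 + \left(\frac{31}{3} - \frac{3485}{3}\right)} = \frac{1}{-5996 - \frac{3454}{3}} = \frac{1}{- \frac{21442}{3}} = - \frac{3}{21442}$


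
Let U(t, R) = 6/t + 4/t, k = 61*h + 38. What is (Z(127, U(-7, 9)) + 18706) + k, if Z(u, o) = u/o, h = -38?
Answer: 163371/10 ≈ 16337.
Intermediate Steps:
k = -2280 (k = 61*(-38) + 38 = -2318 + 38 = -2280)
U(t, R) = 10/t
(Z(127, U(-7, 9)) + 18706) + k = (127/((10/(-7))) + 18706) - 2280 = (127/((10*(-1/7))) + 18706) - 2280 = (127/(-10/7) + 18706) - 2280 = (127*(-7/10) + 18706) - 2280 = (-889/10 + 18706) - 2280 = 186171/10 - 2280 = 163371/10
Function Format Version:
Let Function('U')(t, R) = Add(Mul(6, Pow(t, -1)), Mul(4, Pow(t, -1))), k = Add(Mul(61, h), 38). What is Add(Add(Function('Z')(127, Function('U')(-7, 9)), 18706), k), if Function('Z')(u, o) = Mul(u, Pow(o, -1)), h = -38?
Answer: Rational(163371, 10) ≈ 16337.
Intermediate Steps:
k = -2280 (k = Add(Mul(61, -38), 38) = Add(-2318, 38) = -2280)
Function('U')(t, R) = Mul(10, Pow(t, -1))
Add(Add(Function('Z')(127, Function('U')(-7, 9)), 18706), k) = Add(Add(Mul(127, Pow(Mul(10, Pow(-7, -1)), -1)), 18706), -2280) = Add(Add(Mul(127, Pow(Mul(10, Rational(-1, 7)), -1)), 18706), -2280) = Add(Add(Mul(127, Pow(Rational(-10, 7), -1)), 18706), -2280) = Add(Add(Mul(127, Rational(-7, 10)), 18706), -2280) = Add(Add(Rational(-889, 10), 18706), -2280) = Add(Rational(186171, 10), -2280) = Rational(163371, 10)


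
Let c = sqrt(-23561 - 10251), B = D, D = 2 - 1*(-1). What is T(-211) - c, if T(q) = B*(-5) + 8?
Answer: -7 - 2*I*sqrt(8453) ≈ -7.0 - 183.88*I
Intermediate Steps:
D = 3 (D = 2 + 1 = 3)
B = 3
T(q) = -7 (T(q) = 3*(-5) + 8 = -15 + 8 = -7)
c = 2*I*sqrt(8453) (c = sqrt(-33812) = 2*I*sqrt(8453) ≈ 183.88*I)
T(-211) - c = -7 - 2*I*sqrt(8453)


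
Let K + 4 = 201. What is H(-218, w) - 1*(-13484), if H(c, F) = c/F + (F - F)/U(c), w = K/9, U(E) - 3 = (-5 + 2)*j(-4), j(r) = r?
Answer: 2654386/197 ≈ 13474.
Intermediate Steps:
K = 197 (K = -4 + 201 = 197)
U(E) = 15 (U(E) = 3 + (-5 + 2)*(-4) = 3 - 3*(-4) = 3 + 12 = 15)
w = 197/9 ≈ 21.889
H(c, F) = c/F (H(c, F) = c/F + (F - F)/15 = c/F + 0*(1/15) = c/F + 0 = c/F)
H(-218, w) - 1*(-13484) = -218/197/9 - 1*(-13484) = -218*9/197 + 13484 = -1962/197 + 13484 = 2654386/197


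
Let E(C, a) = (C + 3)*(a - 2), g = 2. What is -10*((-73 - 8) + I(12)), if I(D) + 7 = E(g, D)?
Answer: 380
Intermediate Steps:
E(C, a) = (-2 + a)*(3 + C) (E(C, a) = (3 + C)*(-2 + a) = (-2 + a)*(3 + C))
I(D) = -17 + 5*D (I(D) = -7 + (-6 - 2*2 + 3*D + 2*D) = -7 + (-6 - 4 + 3*D + 2*D) = -7 + (-10 + 5*D) = -17 + 5*D)
-10*((-73 - 8) + I(12)) = -10*((-73 - 8) + (-17 + 5*12)) = -10*(-81 + (-17 + 60)) = -10*(-81 + 43) = -10*(-38) = 380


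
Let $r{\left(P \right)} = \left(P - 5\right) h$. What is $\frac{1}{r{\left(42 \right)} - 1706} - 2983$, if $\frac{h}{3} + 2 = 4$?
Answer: $- \frac{4426773}{1484} \approx -2983.0$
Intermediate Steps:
$h = 6$ ($h = -6 + 3 \cdot 4 = -6 + 12 = 6$)
$r{\left(P \right)} = -30 + 6 P$ ($r{\left(P \right)} = \left(P - 5\right) 6 = \left(-5 + P\right) 6 = -30 + 6 P$)
$\frac{1}{r{\left(42 \right)} - 1706} - 2983 = \frac{1}{\left(-30 + 6 \cdot 42\right) - 1706} - 2983 = \frac{1}{\left(-30 + 252\right) - 1706} - 2983 = \frac{1}{222 - 1706} - 2983 = \frac{1}{-1484} - 2983 = - \frac{1}{1484} - 2983 = - \frac{4426773}{1484}$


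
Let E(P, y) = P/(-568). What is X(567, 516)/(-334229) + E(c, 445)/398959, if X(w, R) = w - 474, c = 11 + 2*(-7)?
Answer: -21073607529/75739203203048 ≈ -0.00027824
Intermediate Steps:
c = -3 (c = 11 - 14 = -3)
X(w, R) = -474 + w
E(P, y) = -P/568 (E(P, y) = P*(-1/568) = -P/568)
X(567, 516)/(-334229) + E(c, 445)/398959 = (-474 + 567)/(-334229) - 1/568*(-3)/398959 = 93*(-1/334229) + (3/568)*(1/398959) = -93/334229 + 3/226608712 = -21073607529/75739203203048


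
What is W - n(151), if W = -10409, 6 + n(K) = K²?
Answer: -33204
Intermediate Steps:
n(K) = -6 + K²
W - n(151) = -10409 - (-6 + 151²) = -10409 - (-6 + 22801) = -10409 - 1*22795 = -10409 - 22795 = -33204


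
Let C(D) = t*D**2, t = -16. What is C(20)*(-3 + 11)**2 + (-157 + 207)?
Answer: -409550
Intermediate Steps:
C(D) = -16*D**2
C(20)*(-3 + 11)**2 + (-157 + 207) = (-16*20**2)*(-3 + 11)**2 + (-157 + 207) = -16*400*8**2 + 50 = -6400*64 + 50 = -409600 + 50 = -409550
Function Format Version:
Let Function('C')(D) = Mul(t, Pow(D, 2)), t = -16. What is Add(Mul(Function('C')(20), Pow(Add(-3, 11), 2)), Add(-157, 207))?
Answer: -409550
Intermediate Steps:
Function('C')(D) = Mul(-16, Pow(D, 2))
Add(Mul(Function('C')(20), Pow(Add(-3, 11), 2)), Add(-157, 207)) = Add(Mul(Mul(-16, Pow(20, 2)), Pow(Add(-3, 11), 2)), Add(-157, 207)) = Add(Mul(Mul(-16, 400), Pow(8, 2)), 50) = Add(Mul(-6400, 64), 50) = Add(-409600, 50) = -409550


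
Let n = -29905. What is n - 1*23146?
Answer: -53051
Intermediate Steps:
n - 1*23146 = -29905 - 1*23146 = -29905 - 23146 = -53051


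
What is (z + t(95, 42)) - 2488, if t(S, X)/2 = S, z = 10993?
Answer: 8695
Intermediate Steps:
t(S, X) = 2*S
(z + t(95, 42)) - 2488 = (10993 + 2*95) - 2488 = (10993 + 190) - 2488 = 11183 - 2488 = 8695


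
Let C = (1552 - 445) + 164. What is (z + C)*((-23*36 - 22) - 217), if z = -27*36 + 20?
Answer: -340373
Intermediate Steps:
z = -952 (z = -972 + 20 = -952)
C = 1271 (C = 1107 + 164 = 1271)
(z + C)*((-23*36 - 22) - 217) = (-952 + 1271)*((-23*36 - 22) - 217) = 319*((-828 - 22) - 217) = 319*(-850 - 217) = 319*(-1067) = -340373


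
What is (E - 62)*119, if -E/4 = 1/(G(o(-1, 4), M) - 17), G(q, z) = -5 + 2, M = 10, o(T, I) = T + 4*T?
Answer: -36771/5 ≈ -7354.2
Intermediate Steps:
o(T, I) = 5*T
G(q, z) = -3
E = 1/5 (E = -4/(-3 - 17) = -4/(-20) = -4*(-1/20) = 1/5 ≈ 0.20000)
(E - 62)*119 = (1/5 - 62)*119 = -309/5*119 = -36771/5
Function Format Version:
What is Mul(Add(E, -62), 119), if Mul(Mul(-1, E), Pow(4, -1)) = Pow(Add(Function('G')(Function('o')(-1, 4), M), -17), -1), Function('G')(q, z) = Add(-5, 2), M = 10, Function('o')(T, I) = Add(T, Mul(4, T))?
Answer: Rational(-36771, 5) ≈ -7354.2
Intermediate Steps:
Function('o')(T, I) = Mul(5, T)
Function('G')(q, z) = -3
E = Rational(1, 5) (E = Mul(-4, Pow(Add(-3, -17), -1)) = Mul(-4, Pow(-20, -1)) = Mul(-4, Rational(-1, 20)) = Rational(1, 5) ≈ 0.20000)
Mul(Add(E, -62), 119) = Mul(Add(Rational(1, 5), -62), 119) = Mul(Rational(-309, 5), 119) = Rational(-36771, 5)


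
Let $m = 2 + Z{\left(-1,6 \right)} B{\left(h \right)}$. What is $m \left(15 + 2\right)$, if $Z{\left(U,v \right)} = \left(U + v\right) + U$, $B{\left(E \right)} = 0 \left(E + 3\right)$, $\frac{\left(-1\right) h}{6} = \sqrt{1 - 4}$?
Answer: $34$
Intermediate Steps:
$h = - 6 i \sqrt{3}$ ($h = - 6 \sqrt{1 - 4} = - 6 \sqrt{-3} = - 6 i \sqrt{3} \approx - 10.392 i$)
$B{\left(E \right)} = 0$ ($B{\left(E \right)} = 0 \left(3 + E\right) = 0$)
$Z{\left(U,v \right)} = v + 2 U$
$m = 2$ ($m = 2 + \left(6 + 2 \left(-1\right)\right) 0 = 2 + \left(6 - 2\right) 0 = 2 + 4 \cdot 0 = 2 + 0 = 2$)
$m \left(15 + 2\right) = 2 \left(15 + 2\right) = 2 \cdot 17 = 34$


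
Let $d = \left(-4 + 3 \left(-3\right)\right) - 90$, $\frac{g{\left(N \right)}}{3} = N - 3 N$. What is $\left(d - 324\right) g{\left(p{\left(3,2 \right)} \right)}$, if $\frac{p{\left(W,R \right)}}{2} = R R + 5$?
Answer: $46116$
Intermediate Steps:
$p{\left(W,R \right)} = 10 + 2 R^{2}$ ($p{\left(W,R \right)} = 2 \left(R R + 5\right) = 2 \left(R^{2} + 5\right) = 2 \left(5 + R^{2}\right) = 10 + 2 R^{2}$)
$g{\left(N \right)} = - 6 N$ ($g{\left(N \right)} = 3 \left(N - 3 N\right) = 3 \left(- 2 N\right) = - 6 N$)
$d = -103$ ($d = \left(-4 - 9\right) - 90 = -13 - 90 = -103$)
$\left(d - 324\right) g{\left(p{\left(3,2 \right)} \right)} = \left(-103 - 324\right) \left(- 6 \left(10 + 2 \cdot 2^{2}\right)\right) = - 427 \left(- 6 \left(10 + 2 \cdot 4\right)\right) = - 427 \left(- 6 \left(10 + 8\right)\right) = - 427 \left(\left(-6\right) 18\right) = \left(-427\right) \left(-108\right) = 46116$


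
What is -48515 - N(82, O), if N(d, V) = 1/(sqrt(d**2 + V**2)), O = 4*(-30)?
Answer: -48515 - sqrt(5281)/10562 ≈ -48515.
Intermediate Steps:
O = -120
N(d, V) = 1/sqrt(V**2 + d**2) (N(d, V) = 1/(sqrt(V**2 + d**2)) = 1/sqrt(V**2 + d**2))
-48515 - N(82, O) = -48515 - 1/sqrt((-120)**2 + 82**2) = -48515 - 1/sqrt(14400 + 6724) = -48515 - 1/sqrt(21124) = -48515 - sqrt(5281)/10562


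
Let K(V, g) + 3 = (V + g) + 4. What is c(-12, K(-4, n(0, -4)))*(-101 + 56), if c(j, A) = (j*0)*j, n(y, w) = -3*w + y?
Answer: 0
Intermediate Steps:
n(y, w) = y - 3*w
K(V, g) = 1 + V + g (K(V, g) = -3 + ((V + g) + 4) = -3 + (4 + V + g) = 1 + V + g)
c(j, A) = 0 (c(j, A) = 0*j = 0)
c(-12, K(-4, n(0, -4)))*(-101 + 56) = 0*(-101 + 56) = 0*(-45) = 0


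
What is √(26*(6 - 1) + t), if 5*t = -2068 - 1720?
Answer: I*√15690/5 ≈ 25.052*I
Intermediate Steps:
t = -3788/5 (t = (-2068 - 1720)/5 = (⅕)*(-3788) = -3788/5 ≈ -757.60)
√(26*(6 - 1) + t) = √(26*(6 - 1) - 3788/5) = √(26*5 - 3788/5) = √(130 - 3788/5) = √(-3138/5) = I*√15690/5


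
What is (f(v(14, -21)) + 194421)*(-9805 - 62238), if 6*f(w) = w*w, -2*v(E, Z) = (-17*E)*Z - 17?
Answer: -2123572967995/24 ≈ -8.8482e+10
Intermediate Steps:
v(E, Z) = 17/2 + 17*E*Z/2 (v(E, Z) = -((-17*E)*Z - 17)/2 = -(-17*E*Z - 17)/2 = -(-17 - 17*E*Z)/2 = 17/2 + 17*E*Z/2)
f(w) = w²/6 (f(w) = (w*w)/6 = w²/6)
(f(v(14, -21)) + 194421)*(-9805 - 62238) = ((17/2 + (17/2)*14*(-21))²/6 + 194421)*(-9805 - 62238) = ((17/2 - 2499)²/6 + 194421)*(-72043) = ((-4981/2)²/6 + 194421)*(-72043) = ((⅙)*(24810361/4) + 194421)*(-72043) = (24810361/24 + 194421)*(-72043) = (29476465/24)*(-72043) = -2123572967995/24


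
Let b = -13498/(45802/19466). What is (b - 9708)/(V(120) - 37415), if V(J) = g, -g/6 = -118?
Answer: 353698942/840627007 ≈ 0.42076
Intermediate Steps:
b = -131376034/22901 (b = -13498/(45802*(1/19466)) = -13498/22901/9733 = -13498*9733/22901 = -131376034/22901 ≈ -5736.7)
g = 708 (g = -6*(-118) = 708)
V(J) = 708
(b - 9708)/(V(120) - 37415) = (-131376034/22901 - 9708)/(708 - 37415) = -353698942/22901/(-36707) = -353698942/22901*(-1/36707) = 353698942/840627007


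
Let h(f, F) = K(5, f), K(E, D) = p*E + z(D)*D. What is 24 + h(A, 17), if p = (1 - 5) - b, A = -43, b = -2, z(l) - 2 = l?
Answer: 1777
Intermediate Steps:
z(l) = 2 + l
p = -2 (p = (1 - 5) - 1*(-2) = -4 + 2 = -2)
K(E, D) = -2*E + D*(2 + D) (K(E, D) = -2*E + (2 + D)*D = -2*E + D*(2 + D))
h(f, F) = -10 + f*(2 + f) (h(f, F) = -2*5 + f*(2 + f) = -10 + f*(2 + f))
24 + h(A, 17) = 24 + (-10 - 43*(2 - 43)) = 24 + (-10 - 43*(-41)) = 24 + (-10 + 1763) = 24 + 1753 = 1777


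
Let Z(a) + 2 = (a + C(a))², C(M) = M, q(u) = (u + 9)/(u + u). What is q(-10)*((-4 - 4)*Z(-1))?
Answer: -⅘ ≈ -0.80000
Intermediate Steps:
q(u) = (9 + u)/(2*u) (q(u) = (9 + u)/((2*u)) = (9 + u)*(1/(2*u)) = (9 + u)/(2*u))
Z(a) = -2 + 4*a² (Z(a) = -2 + (a + a)² = -2 + (2*a)² = -2 + 4*a²)
q(-10)*((-4 - 4)*Z(-1)) = ((½)*(9 - 10)/(-10))*((-4 - 4)*(-2 + 4*(-1)²)) = ((½)*(-⅒)*(-1))*(-8*(-2 + 4*1)) = (-8*(-2 + 4))/20 = (-8*2)/20 = (1/20)*(-16) = -⅘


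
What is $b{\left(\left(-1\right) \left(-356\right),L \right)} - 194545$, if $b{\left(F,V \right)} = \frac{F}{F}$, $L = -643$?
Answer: $-194544$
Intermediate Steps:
$b{\left(F,V \right)} = 1$
$b{\left(\left(-1\right) \left(-356\right),L \right)} - 194545 = 1 - 194545 = -194544$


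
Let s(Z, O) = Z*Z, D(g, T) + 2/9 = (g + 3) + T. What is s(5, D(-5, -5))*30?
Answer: 750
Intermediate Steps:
D(g, T) = 25/9 + T + g (D(g, T) = -2/9 + ((g + 3) + T) = -2/9 + ((3 + g) + T) = -2/9 + (3 + T + g) = 25/9 + T + g)
s(Z, O) = Z²
s(5, D(-5, -5))*30 = 5²*30 = 25*30 = 750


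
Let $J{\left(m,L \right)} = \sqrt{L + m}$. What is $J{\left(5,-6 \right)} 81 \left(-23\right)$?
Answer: $- 1863 i \approx - 1863.0 i$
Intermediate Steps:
$J{\left(5,-6 \right)} 81 \left(-23\right) = \sqrt{-6 + 5} \cdot 81 \left(-23\right) = \sqrt{-1} \cdot 81 \left(-23\right) = i 81 \left(-23\right) = 81 i \left(-23\right) = - 1863 i$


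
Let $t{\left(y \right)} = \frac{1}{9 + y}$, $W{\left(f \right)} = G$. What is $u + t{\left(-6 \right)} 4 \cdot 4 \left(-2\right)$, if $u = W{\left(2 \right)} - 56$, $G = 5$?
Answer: $- \frac{185}{3} \approx -61.667$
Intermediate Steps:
$W{\left(f \right)} = 5$
$u = -51$ ($u = 5 - 56 = -51$)
$u + t{\left(-6 \right)} 4 \cdot 4 \left(-2\right) = -51 + \frac{4 \cdot 4 \left(-2\right)}{9 - 6} = -51 + \frac{16 \left(-2\right)}{3} = -51 + \frac{1}{3} \left(-32\right) = -51 - \frac{32}{3} = - \frac{185}{3}$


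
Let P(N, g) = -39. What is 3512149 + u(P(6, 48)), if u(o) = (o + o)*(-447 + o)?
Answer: 3550057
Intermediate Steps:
u(o) = 2*o*(-447 + o) (u(o) = (2*o)*(-447 + o) = 2*o*(-447 + o))
3512149 + u(P(6, 48)) = 3512149 + 2*(-39)*(-447 - 39) = 3512149 + 2*(-39)*(-486) = 3512149 + 37908 = 3550057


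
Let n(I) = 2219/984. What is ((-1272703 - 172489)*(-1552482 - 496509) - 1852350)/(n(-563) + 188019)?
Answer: 2913804612139248/185012915 ≈ 1.5749e+7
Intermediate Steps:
n(I) = 2219/984 (n(I) = 2219*(1/984) = 2219/984)
((-1272703 - 172489)*(-1552482 - 496509) - 1852350)/(n(-563) + 188019) = ((-1272703 - 172489)*(-1552482 - 496509) - 1852350)/(2219/984 + 188019) = (-1445192*(-2048991) - 1852350)/(185012915/984) = (2961185401272 - 1852350)*(984/185012915) = 2961183548922*(984/185012915) = 2913804612139248/185012915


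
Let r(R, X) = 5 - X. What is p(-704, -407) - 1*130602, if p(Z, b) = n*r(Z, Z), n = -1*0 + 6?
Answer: -126348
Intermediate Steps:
n = 6 (n = 0 + 6 = 6)
p(Z, b) = 30 - 6*Z (p(Z, b) = 6*(5 - Z) = 30 - 6*Z)
p(-704, -407) - 1*130602 = (30 - 6*(-704)) - 1*130602 = (30 + 4224) - 130602 = 4254 - 130602 = -126348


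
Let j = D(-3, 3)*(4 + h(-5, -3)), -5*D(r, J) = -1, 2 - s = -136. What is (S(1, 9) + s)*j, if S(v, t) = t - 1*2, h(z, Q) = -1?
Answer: 87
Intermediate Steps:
s = 138 (s = 2 - 1*(-136) = 2 + 136 = 138)
D(r, J) = ⅕ (D(r, J) = -⅕*(-1) = ⅕)
S(v, t) = -2 + t (S(v, t) = t - 2 = -2 + t)
j = ⅗ (j = (4 - 1)/5 = (⅕)*3 = ⅗ ≈ 0.60000)
(S(1, 9) + s)*j = ((-2 + 9) + 138)*(⅗) = (7 + 138)*(⅗) = 145*(⅗) = 87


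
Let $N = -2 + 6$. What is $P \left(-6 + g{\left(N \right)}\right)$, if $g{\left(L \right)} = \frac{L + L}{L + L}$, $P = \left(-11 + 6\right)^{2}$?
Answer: $-125$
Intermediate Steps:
$N = 4$
$P = 25$ ($P = \left(-5\right)^{2} = 25$)
$g{\left(L \right)} = 1$ ($g{\left(L \right)} = \frac{2 L}{2 L} = 2 L \frac{1}{2 L} = 1$)
$P \left(-6 + g{\left(N \right)}\right) = 25 \left(-6 + 1\right) = 25 \left(-5\right) = -125$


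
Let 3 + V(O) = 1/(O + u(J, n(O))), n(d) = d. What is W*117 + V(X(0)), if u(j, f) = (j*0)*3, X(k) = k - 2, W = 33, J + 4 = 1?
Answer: 7715/2 ≈ 3857.5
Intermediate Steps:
J = -3 (J = -4 + 1 = -3)
X(k) = -2 + k
u(j, f) = 0 (u(j, f) = 0*3 = 0)
V(O) = -3 + 1/O (V(O) = -3 + 1/(O + 0) = -3 + 1/O)
W*117 + V(X(0)) = 33*117 + (-3 + 1/(-2 + 0)) = 3861 + (-3 + 1/(-2)) = 3861 + (-3 - ½) = 3861 - 7/2 = 7715/2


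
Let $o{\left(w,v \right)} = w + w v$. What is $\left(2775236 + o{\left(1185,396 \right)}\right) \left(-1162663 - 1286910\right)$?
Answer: $-7950532544213$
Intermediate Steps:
$o{\left(w,v \right)} = w + v w$
$\left(2775236 + o{\left(1185,396 \right)}\right) \left(-1162663 - 1286910\right) = \left(2775236 + 1185 \left(1 + 396\right)\right) \left(-1162663 - 1286910\right) = \left(2775236 + 1185 \cdot 397\right) \left(-2449573\right) = \left(2775236 + 470445\right) \left(-2449573\right) = 3245681 \left(-2449573\right) = -7950532544213$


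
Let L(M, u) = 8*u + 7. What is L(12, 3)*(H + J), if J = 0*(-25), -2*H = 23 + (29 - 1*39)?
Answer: -403/2 ≈ -201.50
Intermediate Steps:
H = -13/2 (H = -(23 + (29 - 1*39))/2 = -(23 + (29 - 39))/2 = -(23 - 10)/2 = -½*13 = -13/2 ≈ -6.5000)
L(M, u) = 7 + 8*u
J = 0
L(12, 3)*(H + J) = (7 + 8*3)*(-13/2 + 0) = (7 + 24)*(-13/2) = 31*(-13/2) = -403/2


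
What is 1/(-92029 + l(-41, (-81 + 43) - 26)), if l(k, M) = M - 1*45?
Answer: -1/92138 ≈ -1.0853e-5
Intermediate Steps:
l(k, M) = -45 + M (l(k, M) = M - 45 = -45 + M)
1/(-92029 + l(-41, (-81 + 43) - 26)) = 1/(-92029 + (-45 + ((-81 + 43) - 26))) = 1/(-92029 + (-45 + (-38 - 26))) = 1/(-92029 + (-45 - 64)) = 1/(-92029 - 109) = 1/(-92138) = -1/92138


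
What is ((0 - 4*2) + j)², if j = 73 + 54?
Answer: 14161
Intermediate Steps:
j = 127
((0 - 4*2) + j)² = ((0 - 4*2) + 127)² = ((0 - 8) + 127)² = (-8 + 127)² = 119² = 14161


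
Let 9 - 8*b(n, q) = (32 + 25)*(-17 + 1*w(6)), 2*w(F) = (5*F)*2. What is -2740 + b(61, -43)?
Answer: -5663/2 ≈ -2831.5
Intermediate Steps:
w(F) = 5*F (w(F) = ((5*F)*2)/2 = (10*F)/2 = 5*F)
b(n, q) = -183/2 (b(n, q) = 9/8 - (32 + 25)*(-17 + 1*(5*6))/8 = 9/8 - 57*(-17 + 1*30)/8 = 9/8 - 57*(-17 + 30)/8 = 9/8 - 57*13/8 = 9/8 - ⅛*741 = 9/8 - 741/8 = -183/2)
-2740 + b(61, -43) = -2740 - 183/2 = -5663/2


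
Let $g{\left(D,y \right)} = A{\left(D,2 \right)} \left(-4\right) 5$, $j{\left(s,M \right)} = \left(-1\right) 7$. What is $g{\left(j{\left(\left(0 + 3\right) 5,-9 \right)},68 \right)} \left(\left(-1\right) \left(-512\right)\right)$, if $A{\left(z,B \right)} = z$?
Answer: $71680$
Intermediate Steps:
$j{\left(s,M \right)} = -7$
$g{\left(D,y \right)} = - 20 D$ ($g{\left(D,y \right)} = D \left(-4\right) 5 = - 4 D 5 = - 20 D$)
$g{\left(j{\left(\left(0 + 3\right) 5,-9 \right)},68 \right)} \left(\left(-1\right) \left(-512\right)\right) = \left(-20\right) \left(-7\right) \left(\left(-1\right) \left(-512\right)\right) = 140 \cdot 512 = 71680$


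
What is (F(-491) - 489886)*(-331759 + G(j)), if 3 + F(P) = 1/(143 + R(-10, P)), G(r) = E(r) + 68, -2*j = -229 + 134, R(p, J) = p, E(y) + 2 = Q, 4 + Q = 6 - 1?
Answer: 21611470539312/133 ≈ 1.6249e+11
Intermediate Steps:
Q = 1 (Q = -4 + (6 - 1) = -4 + 5 = 1)
E(y) = -1 (E(y) = -2 + 1 = -1)
j = 95/2 (j = -(-229 + 134)/2 = -½*(-95) = 95/2 ≈ 47.500)
G(r) = 67 (G(r) = -1 + 68 = 67)
F(P) = -398/133 (F(P) = -3 + 1/(143 - 10) = -3 + 1/133 = -398/133)
(F(-491) - 489886)*(-331759 + G(j)) = (-398/133 - 489886)*(-331759 + 67) = -65155236/133*(-331692) = 21611470539312/133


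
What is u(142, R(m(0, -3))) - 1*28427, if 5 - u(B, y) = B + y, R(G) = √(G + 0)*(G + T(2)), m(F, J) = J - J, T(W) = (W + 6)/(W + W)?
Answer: -28564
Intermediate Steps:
T(W) = (6 + W)/(2*W) (T(W) = (6 + W)/((2*W)) = (6 + W)*(1/(2*W)) = (6 + W)/(2*W))
m(F, J) = 0
R(G) = √G*(2 + G) (R(G) = √(G + 0)*(G + (½)*(6 + 2)/2) = √G*(G + (½)*(½)*8) = √G*(G + 2) = √G*(2 + G))
u(B, y) = 5 - B - y (u(B, y) = 5 - (B + y) = 5 + (-B - y) = 5 - B - y)
u(142, R(m(0, -3))) - 1*28427 = (5 - 1*142 - √0*(2 + 0)) - 1*28427 = (5 - 142 - 0*2) - 28427 = (5 - 142 - 1*0) - 28427 = (5 - 142 + 0) - 28427 = -137 - 28427 = -28564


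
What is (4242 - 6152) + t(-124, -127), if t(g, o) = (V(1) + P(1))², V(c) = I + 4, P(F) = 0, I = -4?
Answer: -1910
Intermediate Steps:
V(c) = 0 (V(c) = -4 + 4 = 0)
t(g, o) = 0 (t(g, o) = (0 + 0)² = 0² = 0)
(4242 - 6152) + t(-124, -127) = (4242 - 6152) + 0 = -1910 + 0 = -1910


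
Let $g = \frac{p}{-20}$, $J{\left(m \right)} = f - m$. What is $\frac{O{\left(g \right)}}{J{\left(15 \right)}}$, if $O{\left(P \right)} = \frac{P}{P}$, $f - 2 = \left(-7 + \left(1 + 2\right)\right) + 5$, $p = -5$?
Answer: $- \frac{1}{12} \approx -0.083333$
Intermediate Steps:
$f = 3$ ($f = 2 + \left(\left(-7 + \left(1 + 2\right)\right) + 5\right) = 2 + \left(\left(-7 + 3\right) + 5\right) = 2 + \left(-4 + 5\right) = 2 + 1 = 3$)
$J{\left(m \right)} = 3 - m$
$g = \frac{1}{4}$ ($g = - \frac{5}{-20} = \left(-5\right) \left(- \frac{1}{20}\right) = \frac{1}{4} \approx 0.25$)
$O{\left(P \right)} = 1$
$\frac{O{\left(g \right)}}{J{\left(15 \right)}} = 1 \frac{1}{3 - 15} = 1 \frac{1}{-12} = 1 \left(- \frac{1}{12}\right) = - \frac{1}{12}$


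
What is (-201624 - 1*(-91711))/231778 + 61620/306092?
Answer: -4840332409/17736347894 ≈ -0.27290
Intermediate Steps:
(-201624 - 1*(-91711))/231778 + 61620/306092 = (-201624 + 91711)*(1/231778) + 61620*(1/306092) = -109913*1/231778 + 15405/76523 = -109913/231778 + 15405/76523 = -4840332409/17736347894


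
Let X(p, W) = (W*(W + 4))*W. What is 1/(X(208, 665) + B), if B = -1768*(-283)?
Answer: 1/296348869 ≈ 3.3744e-9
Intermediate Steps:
B = 500344
X(p, W) = W²*(4 + W) (X(p, W) = (W*(4 + W))*W = W²*(4 + W))
1/(X(208, 665) + B) = 1/(665²*(4 + 665) + 500344) = 1/(442225*669 + 500344) = 1/(295848525 + 500344) = 1/296348869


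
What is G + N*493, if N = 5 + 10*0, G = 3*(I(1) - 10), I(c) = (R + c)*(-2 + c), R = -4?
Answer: 2444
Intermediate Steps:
I(c) = (-4 + c)*(-2 + c)
G = -21 (G = 3*((8 + 1² - 6*1) - 10) = 3*((8 + 1 - 6) - 10) = 3*(3 - 10) = 3*(-7) = -21)
N = 5 (N = 5 + 0 = 5)
G + N*493 = -21 + 5*493 = -21 + 2465 = 2444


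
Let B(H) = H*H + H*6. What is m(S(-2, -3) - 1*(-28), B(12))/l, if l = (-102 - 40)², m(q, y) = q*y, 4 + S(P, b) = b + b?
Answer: 972/5041 ≈ 0.19282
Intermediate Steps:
S(P, b) = -4 + 2*b (S(P, b) = -4 + (b + b) = -4 + 2*b)
B(H) = H² + 6*H
l = 20164 (l = (-142)² = 20164)
m(S(-2, -3) - 1*(-28), B(12))/l = (((-4 + 2*(-3)) - 1*(-28))*(12*(6 + 12)))/20164 = (((-4 - 6) + 28)*(12*18))*(1/20164) = ((-10 + 28)*216)*(1/20164) = (18*216)*(1/20164) = 3888*(1/20164) = 972/5041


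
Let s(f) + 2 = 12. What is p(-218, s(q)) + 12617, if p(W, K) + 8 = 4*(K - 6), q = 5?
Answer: 12625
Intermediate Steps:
s(f) = 10 (s(f) = -2 + 12 = 10)
p(W, K) = -32 + 4*K (p(W, K) = -8 + 4*(K - 6) = -8 + 4*(-6 + K) = -8 + (-24 + 4*K) = -32 + 4*K)
p(-218, s(q)) + 12617 = (-32 + 4*10) + 12617 = (-32 + 40) + 12617 = 8 + 12617 = 12625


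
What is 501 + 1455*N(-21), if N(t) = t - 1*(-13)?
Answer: -11139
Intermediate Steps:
N(t) = 13 + t (N(t) = t + 13 = 13 + t)
501 + 1455*N(-21) = 501 + 1455*(13 - 21) = 501 + 1455*(-8) = 501 - 11640 = -11139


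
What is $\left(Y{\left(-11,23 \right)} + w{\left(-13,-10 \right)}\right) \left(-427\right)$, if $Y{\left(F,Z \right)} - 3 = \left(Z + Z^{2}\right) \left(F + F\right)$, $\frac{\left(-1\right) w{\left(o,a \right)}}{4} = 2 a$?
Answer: $5150047$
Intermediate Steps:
$w{\left(o,a \right)} = - 8 a$ ($w{\left(o,a \right)} = - 4 \cdot 2 a = - 8 a$)
$Y{\left(F,Z \right)} = 3 + 2 F \left(Z + Z^{2}\right)$ ($Y{\left(F,Z \right)} = 3 + \left(Z + Z^{2}\right) \left(F + F\right) = 3 + \left(Z + Z^{2}\right) 2 F = 3 + 2 F \left(Z + Z^{2}\right)$)
$\left(Y{\left(-11,23 \right)} + w{\left(-13,-10 \right)}\right) \left(-427\right) = \left(\left(3 + 2 \left(-11\right) 23 + 2 \left(-11\right) 23^{2}\right) - -80\right) \left(-427\right) = \left(\left(3 - 506 + 2 \left(-11\right) 529\right) + 80\right) \left(-427\right) = \left(\left(3 - 506 - 11638\right) + 80\right) \left(-427\right) = \left(-12141 + 80\right) \left(-427\right) = \left(-12061\right) \left(-427\right) = 5150047$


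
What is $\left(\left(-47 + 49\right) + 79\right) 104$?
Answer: $8424$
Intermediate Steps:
$\left(\left(-47 + 49\right) + 79\right) 104 = \left(2 + 79\right) 104 = 81 \cdot 104 = 8424$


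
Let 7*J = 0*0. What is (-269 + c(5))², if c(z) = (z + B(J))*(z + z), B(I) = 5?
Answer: 28561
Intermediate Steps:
J = 0 (J = (0*0)/7 = (⅐)*0 = 0)
c(z) = 2*z*(5 + z) (c(z) = (z + 5)*(z + z) = (5 + z)*(2*z) = 2*z*(5 + z))
(-269 + c(5))² = (-269 + 2*5*(5 + 5))² = (-269 + 2*5*10)² = (-269 + 100)² = (-169)² = 28561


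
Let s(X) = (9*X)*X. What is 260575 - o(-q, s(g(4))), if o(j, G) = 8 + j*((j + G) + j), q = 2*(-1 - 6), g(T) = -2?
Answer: 259671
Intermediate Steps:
q = -14 (q = 2*(-7) = -14)
s(X) = 9*X²
o(j, G) = 8 + j*(G + 2*j) (o(j, G) = 8 + j*((G + j) + j) = 8 + j*(G + 2*j))
260575 - o(-q, s(g(4))) = 260575 - (8 + 2*(-1*(-14))² + (9*(-2)²)*(-1*(-14))) = 260575 - (8 + 2*14² + (9*4)*14) = 260575 - (8 + 2*196 + 36*14) = 260575 - (8 + 392 + 504) = 260575 - 1*904 = 260575 - 904 = 259671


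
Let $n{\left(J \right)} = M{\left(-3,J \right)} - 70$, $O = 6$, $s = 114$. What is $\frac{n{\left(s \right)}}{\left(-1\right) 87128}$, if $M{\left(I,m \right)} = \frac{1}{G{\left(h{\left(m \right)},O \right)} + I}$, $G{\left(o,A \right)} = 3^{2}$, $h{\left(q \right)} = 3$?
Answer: $\frac{419}{522768} \approx 0.0008015$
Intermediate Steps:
$G{\left(o,A \right)} = 9$
$M{\left(I,m \right)} = \frac{1}{9 + I}$
$n{\left(J \right)} = - \frac{419}{6}$ ($n{\left(J \right)} = \frac{1}{9 - 3} - 70 = \frac{1}{6} - 70 = - \frac{419}{6}$)
$\frac{n{\left(s \right)}}{\left(-1\right) 87128} = - \frac{419}{6 \left(\left(-1\right) 87128\right)} = - \frac{419}{6 \left(-87128\right)} = \left(- \frac{419}{6}\right) \left(- \frac{1}{87128}\right) = \frac{419}{522768}$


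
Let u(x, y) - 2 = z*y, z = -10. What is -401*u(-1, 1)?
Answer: 3208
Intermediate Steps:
u(x, y) = 2 - 10*y
-401*u(-1, 1) = -401*(2 - 10*1) = -401*(2 - 10) = -401*(-8) = 3208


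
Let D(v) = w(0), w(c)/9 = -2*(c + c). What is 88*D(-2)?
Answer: 0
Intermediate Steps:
w(c) = -36*c (w(c) = 9*(-2*(c + c)) = 9*(-4*c) = -36*c)
D(v) = 0 (D(v) = -36*0 = 0)
88*D(-2) = 88*0 = 0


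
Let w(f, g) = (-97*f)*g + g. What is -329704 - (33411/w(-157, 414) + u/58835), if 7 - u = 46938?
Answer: -8153947587421411/24731174580 ≈ -3.2970e+5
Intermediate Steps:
u = -46931 (u = 7 - 1*46938 = 7 - 46938 = -46931)
w(f, g) = g - 97*f*g (w(f, g) = -97*f*g + g = g - 97*f*g)
-329704 - (33411/w(-157, 414) + u/58835) = -329704 - (33411/((414*(1 - 97*(-157)))) - 46931/58835) = -329704 - (33411/((414*(1 + 15229))) - 46931*1/58835) = -329704 - (33411/((414*15230)) - 46931/58835) = -329704 - (33411/6305220 - 46931/58835) = -329704 - (33411*(1/6305220) - 46931/58835) = -329704 - (11137/2101740 - 46931/58835) = -329704 - 1*(-19596302909/24731174580) = -329704 + 19596302909/24731174580 = -8153947587421411/24731174580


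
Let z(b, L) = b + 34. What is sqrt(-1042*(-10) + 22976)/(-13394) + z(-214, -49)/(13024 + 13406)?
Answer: -6/881 - 11*sqrt(69)/6697 ≈ -0.020454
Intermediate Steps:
z(b, L) = 34 + b
sqrt(-1042*(-10) + 22976)/(-13394) + z(-214, -49)/(13024 + 13406) = sqrt(-1042*(-10) + 22976)/(-13394) + (34 - 214)/(13024 + 13406) = sqrt(10420 + 22976)*(-1/13394) - 180/26430 = sqrt(33396)*(-1/13394) - 180*1/26430 = (22*sqrt(69))*(-1/13394) - 6/881 = -11*sqrt(69)/6697 - 6/881 = -6/881 - 11*sqrt(69)/6697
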